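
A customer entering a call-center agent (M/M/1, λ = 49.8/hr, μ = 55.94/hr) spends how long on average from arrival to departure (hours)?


W = 1/(μ−λ) = 1/(55.94 − 49.8) = 1/6.14 = 0.1629 hr

Final: 0.1629 hr


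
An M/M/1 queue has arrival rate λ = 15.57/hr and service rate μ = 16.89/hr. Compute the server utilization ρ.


ρ = λ/μ = 15.57/16.89 = 0.9218

Final: 0.9218


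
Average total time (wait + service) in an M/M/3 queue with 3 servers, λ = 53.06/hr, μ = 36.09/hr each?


a = 1.4702; ρ = 0.4901; P₀ = 0.217881
Lq = P₀·a^c·ρ/(c!(1−ρ)²) = 0.21750
Wq = Lq/λ = 0.21750/53.06 = 0.004099 hr
W = Wq + 1/μ = 0.004099 + 0.02771 = 0.03181 hr

Final: 0.03181 hr


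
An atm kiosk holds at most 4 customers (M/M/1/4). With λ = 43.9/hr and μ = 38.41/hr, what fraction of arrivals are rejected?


ρ = λ/μ = 43.9/38.41 = 1.1429
P_K = (1−ρ)ρ^K/(1−ρ^(K+1)) = (-0.1429·1.706400)/(1 − 1.950298)
= -0.243898/-0.950298 = 0.256655

Final: 0.256655


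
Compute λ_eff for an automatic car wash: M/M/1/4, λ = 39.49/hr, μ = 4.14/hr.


ρ = 9.5386; P_K = (1−ρ)ρ^4/(1−ρ^5) = 0.895175
λ_eff = λ(1 − P_K) = 39.49·(1 − 0.895175) = 39.49·0.104825 = 4.1396 /hr

Final: 4.1396 /hr


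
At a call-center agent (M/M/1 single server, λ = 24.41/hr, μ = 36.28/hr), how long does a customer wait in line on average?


ρ = 24.41/36.28 = 0.6728
Wq = ρ/(μ−λ) = 0.6728/(36.28 − 24.41) = 0.6728/11.87 = 0.05668 hr

Final: 0.05668 hr


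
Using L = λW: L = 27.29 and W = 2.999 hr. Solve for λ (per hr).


λ = L/W = 27.29/2.999 = 9.0997 /hr

Final: 9.0997 /hr


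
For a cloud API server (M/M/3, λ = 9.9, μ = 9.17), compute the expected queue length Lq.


a = λ/μ = 1.0796; ρ = a/3 = 0.3599
P₀ = 0.334447
Lq = P₀·a^c·ρ / (c!·(1−ρ)²) = 0.334447·1.25834·0.3599/(6·0.40977)
= 0.06160

Final: 0.06160


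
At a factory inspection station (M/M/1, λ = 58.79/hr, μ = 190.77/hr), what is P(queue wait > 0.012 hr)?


ρ = 58.79/190.77 = 0.3082
P(Wq > t) = ρ·e^{−(μ−λ)t} = 0.3082·e^{−1.5838}
= 0.3082·0.205202 = 0.063238

Final: 0.063238


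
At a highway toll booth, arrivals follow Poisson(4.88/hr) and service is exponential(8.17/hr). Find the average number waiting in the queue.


ρ = 4.88/8.17 = 0.5973
Lq = ρ²/(1−ρ) = 0.3568/0.4027 = 0.8860

Final: 0.8860


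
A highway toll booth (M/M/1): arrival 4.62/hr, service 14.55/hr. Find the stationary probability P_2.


ρ = 4.62/14.55 = 0.3175
P_n = (1−ρ)·ρ^n = (1 − 0.3175)·0.3175^2 = 0.6825·0.100823 = 0.068809

Final: 0.068809


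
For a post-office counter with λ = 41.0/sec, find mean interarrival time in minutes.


Mean interarrival time = 1/λ = 1/41.0 second = 0.02439 second
In minutes: 0.02439 × 0.0166667 = 0.0004065 min

Final: 0.0004065 min


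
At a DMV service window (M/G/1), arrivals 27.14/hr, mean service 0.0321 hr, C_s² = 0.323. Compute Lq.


ρ = λ·E[S] = 27.14·0.0321 = 0.8712
Lq = ρ²(1+C_s²)/(2(1−ρ)) = 0.7590·(1+0.323)/(2·0.1288)
= 0.7590·1.3230/0.2576 = 3.89784

Final: 3.89784


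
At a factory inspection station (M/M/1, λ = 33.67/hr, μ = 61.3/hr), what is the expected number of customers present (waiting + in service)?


ρ = λ/μ = 33.67/61.3 = 0.5493
L = ρ/(1−ρ) = 0.5493/(1 − 0.5493) = 0.5493/0.4507 = 1.2186

Final: 1.2186


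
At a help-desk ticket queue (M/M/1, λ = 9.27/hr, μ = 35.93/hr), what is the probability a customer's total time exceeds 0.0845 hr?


W ~ Exponential(μ−λ) for M/M/1.
μ − λ = 35.93 − 9.27 = 26.6600
P(W > t) = e^{−(μ−λ)t} = e^{−2.2528} = 0.105108

Final: 0.105108


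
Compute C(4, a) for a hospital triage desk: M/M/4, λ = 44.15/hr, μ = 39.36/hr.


a = λ/μ = 1.1217; ρ = a/4 = 0.2804
P₀ = 0.324919 (from M/M/c formula)
C(c,a) = [a^c/(c!(1−ρ))]·P₀ = [1.58308/(24·0.7196)]·0.324919
= 0.09167·0.324919 = 0.029784

Final: 0.029784


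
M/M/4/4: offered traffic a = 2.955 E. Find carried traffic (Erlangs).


B(4,2.955) = 0.201095 (Erlang-B)
Carried load = a(1 − B) = 2.955·(1 − 0.201095) = 2.955·0.798905 = 2.3608 E

Final: 2.3608 Erlangs


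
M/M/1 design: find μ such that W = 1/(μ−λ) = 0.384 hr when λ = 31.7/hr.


W = 1/(μ−λ) ⇒ μ − λ = 1/W = 1/0.384 = 2.6042
μ = λ + 1/W = 31.7 + 2.6042 = 34.3042 per hr

Final: 34.3042 /hr


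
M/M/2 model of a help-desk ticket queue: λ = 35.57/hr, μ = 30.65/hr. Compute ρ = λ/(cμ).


ρ = λ/(cμ) = 35.57/(2·30.65) = 35.57/61.30 = 0.5803

Final: 0.5803


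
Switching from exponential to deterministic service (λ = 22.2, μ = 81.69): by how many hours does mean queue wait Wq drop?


ρ = 22.2/81.69 = 0.2718
Wq(M/M/1) = ρ/(μ−λ) = 0.2718/59.49 = 0.004568 hr
Wq(M/D/1) = ρ/(2(μ−λ)) = 0.002284 hr
Savings = 0.004568 − 0.002284 = 0.002284 hr

Final: 0.002284 hr


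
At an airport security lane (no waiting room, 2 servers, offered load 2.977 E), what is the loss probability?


B(c,a) = (a^c/c!) / Σ_{k=0}^{c} a^k/k!
a^2/2! = 4.431264
Σ terms (k=0..2): 1.00000 + 2.97700 + 4.43126 = 8.408264
B = 4.431264/8.408264 = 0.527013

Final: 0.527013


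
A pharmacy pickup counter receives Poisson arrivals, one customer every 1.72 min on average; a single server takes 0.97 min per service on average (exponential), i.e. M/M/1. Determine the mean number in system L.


λ = 60/1.72 = 34.8837 /hr
μ = 60/0.97 = 61.8557 /hr
ρ = λ/μ = 34.8837/61.8557 = 0.5640
L = ρ/(1−ρ) = 0.5640/0.4360 = 1.2933

Final: 1.2933


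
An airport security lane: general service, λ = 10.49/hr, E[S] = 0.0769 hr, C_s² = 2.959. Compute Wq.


ρ = λ·E[S] = 10.49·0.0769 = 0.8067
E[S²] = E[S]²(1+C_s²) = 0.0769²·(1+2.959) = 0.023412
Wq = λ·E[S²]/(2(1−ρ)) = 10.49·0.023412/(2·0.1933) = 0.63520 hr

Final: 0.63520 hr


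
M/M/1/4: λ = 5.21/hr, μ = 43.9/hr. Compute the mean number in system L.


ρ = 5.21/43.9 = 0.1187
L = ρ[1 − (K+1)ρ^K + Kρ^(K+1)] / [(1−ρ)(1−ρ^(K+1))]
Numerator: 0.1187·(1 − 5·0.0001984 + 4·0.00002354) = 0.118572
Denominator: (0.8813)·(0.999976) = 0.881300
L = 0.118572/0.881300 = 0.1345

Final: 0.1345


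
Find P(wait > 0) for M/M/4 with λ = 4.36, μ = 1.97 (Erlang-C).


a = λ/μ = 2.2132; ρ = a/4 = 0.5533
P₀ = 0.103018 (from M/M/c formula)
C(c,a) = [a^c/(c!(1−ρ))]·P₀ = [23.99281/(24·0.4467)]·0.103018
= 2.23797·0.103018 = 0.230550

Final: 0.230550


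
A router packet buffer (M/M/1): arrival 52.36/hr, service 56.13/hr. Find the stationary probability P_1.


ρ = 52.36/56.13 = 0.9328
P_n = (1−ρ)·ρ^n = (1 − 0.9328)·0.9328^1 = 0.06717·0.932834 = 0.062654

Final: 0.062654


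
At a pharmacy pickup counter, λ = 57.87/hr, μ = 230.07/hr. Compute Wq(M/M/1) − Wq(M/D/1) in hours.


ρ = 57.87/230.07 = 0.2515
Wq(M/M/1) = ρ/(μ−λ) = 0.2515/172.20 = 0.001461 hr
Wq(M/D/1) = ρ/(2(μ−λ)) = 0.0007303 hr
Savings = 0.001461 − 0.0007303 = 0.0007303 hr

Final: 0.0007303 hr


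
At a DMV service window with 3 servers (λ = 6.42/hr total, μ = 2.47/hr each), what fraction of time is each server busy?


ρ = λ/(cμ) = 6.42/(3·2.47) = 6.42/7.41 = 0.8664

Final: 0.8664


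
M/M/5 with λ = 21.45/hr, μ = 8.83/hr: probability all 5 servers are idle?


a = λ/μ = 21.45/8.83 = 2.4292; ρ = a/c = 0.4858
Σ_{k=0}^{4} a^k/k! (terms k=0..4) = 1.00000 + 2.42922 + 2.95055 + 2.38918 + 1.45096 = 10.21991
Tail: a^5/(5!(1−ρ)) = 84.59272/(120·0.5142) = 1.37106
P₀ = 1/(10.21991 + 1.37106) = 1/11.59097 = 0.086274

Final: 0.086274


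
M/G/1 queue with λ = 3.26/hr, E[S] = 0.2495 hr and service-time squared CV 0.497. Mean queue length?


ρ = λ·E[S] = 3.26·0.2495 = 0.8134
Lq = ρ²(1+C_s²)/(2(1−ρ)) = 0.6616·(1+0.497)/(2·0.1866)
= 0.6616·1.4970/0.3733 = 2.65330

Final: 2.65330


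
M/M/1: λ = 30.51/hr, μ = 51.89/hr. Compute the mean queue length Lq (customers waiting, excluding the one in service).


ρ = 30.51/51.89 = 0.5880
Lq = ρ²/(1−ρ) = 0.3457/0.4120 = 0.8391

Final: 0.8391


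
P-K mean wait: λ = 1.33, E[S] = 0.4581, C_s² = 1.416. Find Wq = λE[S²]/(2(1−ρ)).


ρ = λ·E[S] = 1.33·0.4581 = 0.6093
E[S²] = E[S]²(1+C_s²) = 0.4581²·(1+1.416) = 0.507011
Wq = λ·E[S²]/(2(1−ρ)) = 1.33·0.507011/(2·0.3907) = 0.86291 hr

Final: 0.86291 hr


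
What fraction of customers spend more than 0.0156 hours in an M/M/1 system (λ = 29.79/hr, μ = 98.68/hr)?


W ~ Exponential(μ−λ) for M/M/1.
μ − λ = 98.68 − 29.79 = 68.8900
P(W > t) = e^{−(μ−λ)t} = e^{−1.0747} = 0.341406

Final: 0.341406


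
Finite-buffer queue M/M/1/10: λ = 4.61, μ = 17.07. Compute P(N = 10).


ρ = λ/μ = 4.61/17.07 = 0.2701
P_K = (1−ρ)ρ^K/(1−ρ^(K+1)) = (0.7299·0.000002064)/(1 − 0.0000005574)
= 0.000001506/0.999999 = 0.000001506

Final: 0.000001506


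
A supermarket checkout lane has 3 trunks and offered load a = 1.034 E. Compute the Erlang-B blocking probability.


B(c,a) = (a^c/c!) / Σ_{k=0}^{c} a^k/k!
a^3/3! = 0.184251
Σ terms (k=0..3): 1.00000 + 1.03400 + 0.53458 + 0.18425 = 2.752829
B = 0.184251/2.752829 = 0.066932

Final: 0.066932


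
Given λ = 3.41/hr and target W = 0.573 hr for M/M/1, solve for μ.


W = 1/(μ−λ) ⇒ μ − λ = 1/W = 1/0.573 = 1.7452
μ = λ + 1/W = 3.41 + 1.7452 = 5.1552 per hr

Final: 5.1552 /hr


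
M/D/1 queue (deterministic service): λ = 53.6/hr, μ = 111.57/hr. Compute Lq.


ρ = 53.6/111.57 = 0.4804
M/D/1: Lq = ρ²/(2(1−ρ)) = 0.2308/(2·0.5196) = 0.22210

Final: 0.22210


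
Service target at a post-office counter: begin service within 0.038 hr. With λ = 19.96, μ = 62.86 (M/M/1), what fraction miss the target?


ρ = 19.96/62.86 = 0.3175
P(Wq > t) = ρ·e^{−(μ−λ)t} = 0.3175·e^{−1.6302}
= 0.3175·0.195890 = 0.062201

Final: 0.062201


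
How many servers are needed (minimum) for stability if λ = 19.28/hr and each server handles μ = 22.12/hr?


Stability requires cμ > λ ⇔ c > λ/μ.
λ/μ = 19.28/22.12 = 0.8716
Minimum integer c = ⌊0.8716⌋ + 1 = 1
Check: 1·22.12 = 22.12 > 19.28, while 0·22.12 = 0.00 ≤ 19.28

Final: 1 servers


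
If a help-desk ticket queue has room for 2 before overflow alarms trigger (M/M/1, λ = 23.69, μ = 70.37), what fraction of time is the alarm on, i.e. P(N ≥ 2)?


ρ = 23.69/70.37 = 0.3366
P(N ≥ n) = ρ^n = 0.3366^2 = 0.113333

Final: 0.113333


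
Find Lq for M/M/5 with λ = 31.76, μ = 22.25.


a = λ/μ = 1.4274; ρ = a/5 = 0.2855
P₀ = 0.239636
Lq = P₀·a^c·ρ / (c!·(1−ρ)²) = 0.239636·5.92587·0.2855/(120·0.51053)
= 0.006617

Final: 0.006617


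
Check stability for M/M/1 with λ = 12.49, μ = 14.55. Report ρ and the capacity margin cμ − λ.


Total capacity cμ = 1·14.55 = 14.55/hr
ρ = λ/(cμ) = 12.49/14.55 = 0.8584
Stable ⇔ ρ < 1: YES
Spare capacity = cμ − λ = 14.55 − 12.49 = 2.06/hr

Final: ρ = 0.8584; stable; margin = 2.06/hr


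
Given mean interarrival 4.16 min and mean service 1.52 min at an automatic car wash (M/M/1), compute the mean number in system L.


λ = 60/4.16 = 14.4231 /hr
μ = 60/1.52 = 39.4737 /hr
ρ = λ/μ = 14.4231/39.4737 = 0.3654
L = ρ/(1−ρ) = 0.3654/0.6346 = 0.5758

Final: 0.5758


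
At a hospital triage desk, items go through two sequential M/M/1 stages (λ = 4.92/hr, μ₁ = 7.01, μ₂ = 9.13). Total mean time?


Each node sees arrival rate λ = 4.92/hr (tandem ⇒ throughput preserved).
W₁ = 1/(μ₁−λ) = 1/(7.01−4.92) = 0.47847 hr
W₂ = 1/(μ₂−λ) = 1/(9.13−4.92) = 0.23753 hr
W_total = W₁ + W₂ = 0.47847 + 0.23753 = 0.71600 hr

Final: 0.71600 hr


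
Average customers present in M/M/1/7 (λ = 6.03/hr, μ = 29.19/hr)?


ρ = 6.03/29.19 = 0.2066
L = ρ[1 − (K+1)ρ^K + Kρ^(K+1)] / [(1−ρ)(1−ρ^(K+1))]
Numerator: 0.2066·(1 − 8·0.00001605 + 7·0.000003316) = 0.206556
Denominator: (0.7934)·(0.999997) = 0.793420
L = 0.206556/0.793420 = 0.2603

Final: 0.2603


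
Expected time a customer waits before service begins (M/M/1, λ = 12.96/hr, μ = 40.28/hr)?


ρ = 12.96/40.28 = 0.3217
Wq = ρ/(μ−λ) = 0.3217/(40.28 − 12.96) = 0.3217/27.32 = 0.01178 hr

Final: 0.01178 hr


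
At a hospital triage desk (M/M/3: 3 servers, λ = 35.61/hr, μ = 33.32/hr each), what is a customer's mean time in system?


a = 1.0687; ρ = 0.3562; P₀ = 0.338313
Lq = P₀·a^c·ρ/(c!(1−ρ)²) = 0.05917
Wq = Lq/λ = 0.05917/35.61 = 0.001661 hr
W = Wq + 1/μ = 0.001661 + 0.03001 = 0.03167 hr

Final: 0.03167 hr


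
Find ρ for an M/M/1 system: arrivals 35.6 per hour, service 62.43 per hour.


ρ = λ/μ = 35.6/62.43 = 0.5702

Final: 0.5702


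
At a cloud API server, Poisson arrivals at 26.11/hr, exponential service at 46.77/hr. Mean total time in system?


W = 1/(μ−λ) = 1/(46.77 − 26.11) = 1/20.66 = 0.04840 hr

Final: 0.04840 hr


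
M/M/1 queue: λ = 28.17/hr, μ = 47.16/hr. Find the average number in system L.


ρ = λ/μ = 28.17/47.16 = 0.5973
L = ρ/(1−ρ) = 0.5973/(1 − 0.5973) = 0.5973/0.4027 = 1.4834

Final: 1.4834


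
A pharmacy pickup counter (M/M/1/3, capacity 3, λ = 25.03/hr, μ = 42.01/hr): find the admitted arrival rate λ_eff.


ρ = 0.5958; P_K = (1−ρ)ρ^3/(1−ρ^4) = 0.097815
λ_eff = λ(1 − P_K) = 25.03·(1 − 0.097815) = 25.03·0.902185 = 22.5817 /hr

Final: 22.5817 /hr


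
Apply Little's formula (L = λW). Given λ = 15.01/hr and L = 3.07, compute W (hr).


W = L/λ = 3.07/15.01 = 0.2045 hr

Final: 0.2045 hr


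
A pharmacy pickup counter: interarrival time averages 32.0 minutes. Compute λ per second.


λ = 1/(interarrival time) in consistent units.
1 second = 0.0166667 min, so λ = 0.0166667/32.0 = 0.0005208 per second

Final: 0.0005208 /sec


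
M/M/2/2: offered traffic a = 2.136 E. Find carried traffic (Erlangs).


B(2,2.136) = 0.421108 (Erlang-B)
Carried load = a(1 − B) = 2.136·(1 − 0.421108) = 2.136·0.578892 = 1.2365 E

Final: 1.2365 Erlangs


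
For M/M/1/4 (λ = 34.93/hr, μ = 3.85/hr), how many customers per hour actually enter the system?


ρ = 9.0727; P_K = (1−ρ)ρ^4/(1−ρ^5) = 0.889794
λ_eff = λ(1 − P_K) = 34.93·(1 − 0.889794) = 34.93·0.110206 = 3.8495 /hr

Final: 3.8495 /hr


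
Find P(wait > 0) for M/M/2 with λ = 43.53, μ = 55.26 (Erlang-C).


a = λ/μ = 0.7877; ρ = a/2 = 0.3939
P₀ = 0.434859 (from M/M/c formula)
C(c,a) = [a^c/(c!(1−ρ))]·P₀ = [0.62052/(2·0.6061)]·0.434859
= 0.51187·0.434859 = 0.222590

Final: 0.222590


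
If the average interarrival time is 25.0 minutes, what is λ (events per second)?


λ = 1/(interarrival time) in consistent units.
1 second = 0.0166667 min, so λ = 0.0166667/25.0 = 0.0006667 per second

Final: 0.0006667 /sec


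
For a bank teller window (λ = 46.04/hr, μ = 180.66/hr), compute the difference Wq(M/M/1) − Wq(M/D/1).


ρ = 46.04/180.66 = 0.2548
Wq(M/M/1) = ρ/(μ−λ) = 0.2548/134.62 = 0.001893 hr
Wq(M/D/1) = ρ/(2(μ−λ)) = 0.0009465 hr
Savings = 0.001893 − 0.0009465 = 0.0009465 hr

Final: 0.0009465 hr


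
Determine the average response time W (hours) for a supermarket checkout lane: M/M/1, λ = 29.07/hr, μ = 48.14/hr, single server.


W = 1/(μ−λ) = 1/(48.14 − 29.07) = 1/19.07 = 0.05244 hr

Final: 0.05244 hr


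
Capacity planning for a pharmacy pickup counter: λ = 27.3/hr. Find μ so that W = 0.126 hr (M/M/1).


W = 1/(μ−λ) ⇒ μ − λ = 1/W = 1/0.126 = 7.9365
μ = λ + 1/W = 27.3 + 7.9365 = 35.2365 per hr

Final: 35.2365 /hr


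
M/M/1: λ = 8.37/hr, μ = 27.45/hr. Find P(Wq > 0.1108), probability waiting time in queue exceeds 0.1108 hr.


ρ = 8.37/27.45 = 0.3049
P(Wq > t) = ρ·e^{−(μ−λ)t} = 0.3049·e^{−2.1141}
= 0.3049·0.120746 = 0.036818

Final: 0.036818


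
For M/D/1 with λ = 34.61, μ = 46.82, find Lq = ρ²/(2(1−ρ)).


ρ = 34.61/46.82 = 0.7392
M/D/1: Lq = ρ²/(2(1−ρ)) = 0.5464/(2·0.2608) = 1.04767

Final: 1.04767


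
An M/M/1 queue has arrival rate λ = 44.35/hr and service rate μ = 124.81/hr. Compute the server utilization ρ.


ρ = λ/μ = 44.35/124.81 = 0.3553

Final: 0.3553


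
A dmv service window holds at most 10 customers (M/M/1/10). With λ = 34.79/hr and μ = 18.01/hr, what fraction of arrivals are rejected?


ρ = λ/μ = 34.79/18.01 = 1.9317
P_K = (1−ρ)ρ^K/(1−ρ^(K+1)) = (-0.9317·723.447732)/(1 − 1397.487317)
= -674.039586/-1396.487317 = 0.482668

Final: 0.482668


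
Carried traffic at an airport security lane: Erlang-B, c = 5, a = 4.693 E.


B(5,4.693) = 0.259464 (Erlang-B)
Carried load = a(1 − B) = 4.693·(1 − 0.259464) = 4.693·0.740536 = 3.4753 E

Final: 3.4753 Erlangs


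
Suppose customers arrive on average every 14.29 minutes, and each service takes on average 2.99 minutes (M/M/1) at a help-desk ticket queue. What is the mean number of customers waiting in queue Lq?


λ = 60/14.29 = 4.1987 /hr
μ = 60/2.99 = 20.0669 /hr
ρ = λ/μ = 4.1987/20.0669 = 0.2092
Lq = ρ²/(1−ρ) = 0.04378/0.7908 = 0.05536

Final: 0.05536


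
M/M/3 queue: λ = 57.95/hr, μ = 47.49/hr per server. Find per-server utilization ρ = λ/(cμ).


ρ = λ/(cμ) = 57.95/(3·47.49) = 57.95/142.47 = 0.4068

Final: 0.4068


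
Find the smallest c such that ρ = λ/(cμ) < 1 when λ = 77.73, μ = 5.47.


Stability requires cμ > λ ⇔ c > λ/μ.
λ/μ = 77.73/5.47 = 14.2102
Minimum integer c = ⌊14.2102⌋ + 1 = 15
Check: 15·5.47 = 82.05 > 77.73, while 14·5.47 = 76.58 ≤ 77.73

Final: 15 servers


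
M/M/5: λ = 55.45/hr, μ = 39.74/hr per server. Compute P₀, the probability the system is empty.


a = λ/μ = 55.45/39.74 = 1.3953; ρ = a/c = 0.2791
Σ_{k=0}^{4} a^k/k! (terms k=0..4) = 1.00000 + 1.39532 + 0.97346 + 0.45276 + 0.15794 = 3.97948
Tail: a^5/(5!(1−ρ)) = 5.28894/(120·0.7209) = 0.06114
P₀ = 1/(3.97948 + 0.06114) = 1/4.04061 = 0.247487

Final: 0.247487


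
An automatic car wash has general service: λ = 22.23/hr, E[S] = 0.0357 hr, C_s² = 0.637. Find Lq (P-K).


ρ = λ·E[S] = 22.23·0.0357 = 0.7936
Lq = ρ²(1+C_s²)/(2(1−ρ)) = 0.6298·(1+0.637)/(2·0.2064)
= 0.6298·1.6370/0.4128 = 2.49774

Final: 2.49774


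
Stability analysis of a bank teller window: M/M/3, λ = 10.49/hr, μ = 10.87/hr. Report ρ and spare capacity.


Total capacity cμ = 3·10.87 = 32.61/hr
ρ = λ/(cμ) = 10.49/32.61 = 0.3217
Stable ⇔ ρ < 1: YES
Spare capacity = cμ − λ = 32.61 − 10.49 = 22.12/hr

Final: ρ = 0.3217; stable; margin = 22.12/hr


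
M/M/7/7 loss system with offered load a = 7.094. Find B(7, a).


B(c,a) = (a^c/c!) / Σ_{k=0}^{c} a^k/k!
a^7/7! = 179.393933
Σ terms (k=0..7): 1.00000 + 7.09400 + 25.16242 + 59.50073 + 105.52455 + 149.71823 + 177.01685 + 179.39393 = 704.410706
B = 179.393933/704.410706 = 0.254672

Final: 0.254672


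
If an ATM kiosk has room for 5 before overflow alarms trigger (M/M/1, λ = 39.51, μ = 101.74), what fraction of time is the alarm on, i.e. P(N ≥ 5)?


ρ = 39.51/101.74 = 0.3883
P(N ≥ n) = ρ^n = 0.3883^5 = 0.008832

Final: 0.008832


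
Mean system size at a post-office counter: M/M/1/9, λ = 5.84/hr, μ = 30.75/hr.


ρ = 5.84/30.75 = 0.1899
L = ρ[1 − (K+1)ρ^K + Kρ^(K+1)] / [(1−ρ)(1−ρ^(K+1))]
Numerator: 0.1899·(1 − 10·0.0000003214 + 9·0.00000006105) = 0.189918
Denominator: (0.8101)·(1.000000) = 0.810081
L = 0.189918/0.810081 = 0.2344

Final: 0.2344


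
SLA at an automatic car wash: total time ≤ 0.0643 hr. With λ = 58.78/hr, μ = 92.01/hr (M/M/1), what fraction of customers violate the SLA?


W ~ Exponential(μ−λ) for M/M/1.
μ − λ = 92.01 − 58.78 = 33.2300
P(W > t) = e^{−(μ−λ)t} = e^{−2.1367} = 0.118045

Final: 0.118045


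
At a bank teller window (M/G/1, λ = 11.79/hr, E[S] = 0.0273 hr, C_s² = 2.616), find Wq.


ρ = λ·E[S] = 11.79·0.0273 = 0.3219
E[S²] = E[S]²(1+C_s²) = 0.0273²·(1+2.616) = 0.002695
Wq = λ·E[S²]/(2(1−ρ)) = 11.79·0.002695/(2·0.6781) = 0.02343 hr

Final: 0.02343 hr


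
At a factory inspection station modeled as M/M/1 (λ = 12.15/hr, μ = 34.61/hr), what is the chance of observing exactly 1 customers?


ρ = 12.15/34.61 = 0.3511
P_n = (1−ρ)·ρ^n = (1 − 0.3511)·0.3511^1 = 0.6489·0.351055 = 0.227815

Final: 0.227815


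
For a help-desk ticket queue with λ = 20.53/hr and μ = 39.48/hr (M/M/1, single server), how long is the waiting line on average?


ρ = 20.53/39.48 = 0.5200
Lq = ρ²/(1−ρ) = 0.2704/0.4800 = 0.5634

Final: 0.5634


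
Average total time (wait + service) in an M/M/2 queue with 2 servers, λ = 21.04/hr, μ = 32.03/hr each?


a = 0.6569; ρ = 0.3284; P₀ = 0.505523
Lq = P₀·a^c·ρ/(c!(1−ρ)²) = 0.07943
Wq = Lq/λ = 0.07943/21.04 = 0.003775 hr
W = Wq + 1/μ = 0.003775 + 0.03122 = 0.03500 hr

Final: 0.03500 hr


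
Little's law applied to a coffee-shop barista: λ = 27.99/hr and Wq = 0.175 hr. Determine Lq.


Lq = λWq = 27.99·0.175 = 4.8982

Final: 4.8982


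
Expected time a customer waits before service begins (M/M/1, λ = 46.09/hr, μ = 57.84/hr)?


ρ = 46.09/57.84 = 0.7969
Wq = ρ/(μ−λ) = 0.7969/(57.84 − 46.09) = 0.7969/11.75 = 0.06782 hr

Final: 0.06782 hr


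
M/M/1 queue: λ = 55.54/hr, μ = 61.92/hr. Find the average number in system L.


ρ = λ/μ = 55.54/61.92 = 0.8970
L = ρ/(1−ρ) = 0.8970/(1 − 0.8970) = 0.8970/0.1030 = 8.7053

Final: 8.7053


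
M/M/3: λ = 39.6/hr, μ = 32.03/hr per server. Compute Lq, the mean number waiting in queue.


a = λ/μ = 1.2363; ρ = a/3 = 0.4121
P₀ = 0.282776
Lq = P₀·a^c·ρ / (c!·(1−ρ)²) = 0.282776·1.88980·0.4121/(6·0.34561)
= 0.10620

Final: 0.10620


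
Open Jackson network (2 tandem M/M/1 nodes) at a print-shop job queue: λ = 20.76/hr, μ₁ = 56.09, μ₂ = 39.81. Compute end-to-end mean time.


Each node sees arrival rate λ = 20.76/hr (tandem ⇒ throughput preserved).
W₁ = 1/(μ₁−λ) = 1/(56.09−20.76) = 0.02830 hr
W₂ = 1/(μ₂−λ) = 1/(39.81−20.76) = 0.05249 hr
W_total = W₁ + W₂ = 0.02830 + 0.05249 = 0.08080 hr

Final: 0.08080 hr


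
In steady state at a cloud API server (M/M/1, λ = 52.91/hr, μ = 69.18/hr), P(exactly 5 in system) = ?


ρ = 52.91/69.18 = 0.7648
P_n = (1−ρ)·ρ^n = (1 − 0.7648)·0.7648^5 = 0.2352·0.261689 = 0.061545

Final: 0.061545


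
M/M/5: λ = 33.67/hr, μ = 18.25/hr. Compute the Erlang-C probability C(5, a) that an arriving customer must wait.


a = λ/μ = 1.8449; ρ = a/5 = 0.3690
P₀ = 0.157271 (from M/M/c formula)
C(c,a) = [a^c/(c!(1−ρ))]·P₀ = [21.37476/(120·0.6310)]·0.157271
= 0.28228·0.157271 = 0.044395

Final: 0.044395


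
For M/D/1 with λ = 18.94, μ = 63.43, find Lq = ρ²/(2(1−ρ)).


ρ = 18.94/63.43 = 0.2986
M/D/1: Lq = ρ²/(2(1−ρ)) = 0.08916/(2·0.7014) = 0.06356

Final: 0.06356


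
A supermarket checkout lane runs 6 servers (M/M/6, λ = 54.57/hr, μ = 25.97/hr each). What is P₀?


a = λ/μ = 54.57/25.97 = 2.1013; ρ = a/c = 0.3502
Σ_{k=0}^{5} a^k/k! (terms k=0..5) = 1.00000 + 2.10127 + 2.20767 + 1.54630 + 0.81230 + 0.34137 = 8.00892
Tail: a^6/(6!(1−ρ)) = 86.07797/(720·0.6498) = 0.18399
P₀ = 1/(8.00892 + 0.18399) = 1/8.19290 = 0.122057

Final: 0.122057


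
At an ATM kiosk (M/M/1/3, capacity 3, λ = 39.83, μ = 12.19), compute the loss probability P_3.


ρ = λ/μ = 39.83/12.19 = 3.2674
P_K = (1−ρ)ρ^K/(1−ρ^(K+1)) = (-2.2674·34.883480)/(1 − 113.979410)
= -79.095930/-112.979410 = 0.700092

Final: 0.700092


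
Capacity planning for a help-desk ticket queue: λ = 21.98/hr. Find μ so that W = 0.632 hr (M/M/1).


W = 1/(μ−λ) ⇒ μ − λ = 1/W = 1/0.632 = 1.5823
μ = λ + 1/W = 21.98 + 1.5823 = 23.5623 per hr

Final: 23.5623 /hr


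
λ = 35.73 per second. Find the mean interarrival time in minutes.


Mean interarrival time = 1/λ = 1/35.73 second = 0.02799 second
In minutes: 0.02799 × 0.0166667 = 0.0004665 min

Final: 0.0004665 min


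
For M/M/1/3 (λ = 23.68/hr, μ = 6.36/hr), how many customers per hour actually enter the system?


ρ = 3.7233; P_K = (1−ρ)ρ^3/(1−ρ^4) = 0.735245
λ_eff = λ(1 − P_K) = 23.68·(1 − 0.735245) = 23.68·0.264755 = 6.2694 /hr

Final: 6.2694 /hr


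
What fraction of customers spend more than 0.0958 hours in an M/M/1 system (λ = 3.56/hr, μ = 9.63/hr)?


W ~ Exponential(μ−λ) for M/M/1.
μ − λ = 9.63 − 3.56 = 6.0700
P(W > t) = e^{−(μ−λ)t} = e^{−0.5815} = 0.559056

Final: 0.559056


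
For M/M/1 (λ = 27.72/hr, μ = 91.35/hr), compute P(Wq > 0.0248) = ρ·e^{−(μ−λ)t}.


ρ = 27.72/91.35 = 0.3034
P(Wq > t) = ρ·e^{−(μ−λ)t} = 0.3034·e^{−1.5780}
= 0.3034·0.206383 = 0.062626

Final: 0.062626


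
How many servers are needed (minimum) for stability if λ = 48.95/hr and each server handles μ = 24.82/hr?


Stability requires cμ > λ ⇔ c > λ/μ.
λ/μ = 48.95/24.82 = 1.9722
Minimum integer c = ⌊1.9722⌋ + 1 = 2
Check: 2·24.82 = 49.64 > 48.95, while 1·24.82 = 24.82 ≤ 48.95

Final: 2 servers


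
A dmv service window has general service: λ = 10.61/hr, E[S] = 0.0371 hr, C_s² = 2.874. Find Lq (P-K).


ρ = λ·E[S] = 10.61·0.0371 = 0.3936
Lq = ρ²(1+C_s²)/(2(1−ρ)) = 0.1549·(1+2.874)/(2·0.6064)
= 0.1549·3.8740/1.2127 = 0.49496

Final: 0.49496


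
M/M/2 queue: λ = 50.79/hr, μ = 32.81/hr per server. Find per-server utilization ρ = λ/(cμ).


ρ = λ/(cμ) = 50.79/(2·32.81) = 50.79/65.62 = 0.7740

Final: 0.7740


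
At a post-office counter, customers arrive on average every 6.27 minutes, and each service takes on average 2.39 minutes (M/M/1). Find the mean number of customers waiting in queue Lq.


λ = 60/6.27 = 9.5694 /hr
μ = 60/2.39 = 25.1046 /hr
ρ = λ/μ = 9.5694/25.1046 = 0.3812
Lq = ρ²/(1−ρ) = 0.1453/0.6188 = 0.2348

Final: 0.2348


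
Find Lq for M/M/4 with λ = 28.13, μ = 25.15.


a = λ/μ = 1.1185; ρ = a/4 = 0.2796
P₀ = 0.325974
Lq = P₀·a^c·ρ / (c!·(1−ρ)²) = 0.325974·1.56505·0.2796/(24·0.51894)
= 0.01145

Final: 0.01145


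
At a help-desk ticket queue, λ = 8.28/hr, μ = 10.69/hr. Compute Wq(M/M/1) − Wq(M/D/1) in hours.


ρ = 8.28/10.69 = 0.7746
Wq(M/M/1) = ρ/(μ−λ) = 0.7746/2.41 = 0.32139 hr
Wq(M/D/1) = ρ/(2(μ−λ)) = 0.16070 hr
Savings = 0.32139 − 0.16070 = 0.16070 hr

Final: 0.16070 hr


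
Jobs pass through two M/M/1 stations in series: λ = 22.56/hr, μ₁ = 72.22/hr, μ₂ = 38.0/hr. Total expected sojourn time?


Each node sees arrival rate λ = 22.56/hr (tandem ⇒ throughput preserved).
W₁ = 1/(μ₁−λ) = 1/(72.22−22.56) = 0.02014 hr
W₂ = 1/(μ₂−λ) = 1/(38.0−22.56) = 0.06477 hr
W_total = W₁ + W₂ = 0.02014 + 0.06477 = 0.08490 hr

Final: 0.08490 hr


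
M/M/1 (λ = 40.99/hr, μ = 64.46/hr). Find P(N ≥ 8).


ρ = 40.99/64.46 = 0.6359
P(N ≥ n) = ρ^n = 0.6359^8 = 0.026736

Final: 0.026736


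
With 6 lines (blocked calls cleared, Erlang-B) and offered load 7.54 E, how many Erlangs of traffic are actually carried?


B(6,7.54) = 0.363870 (Erlang-B)
Carried load = a(1 − B) = 7.54·(1 − 0.363870) = 7.54·0.636130 = 4.7964 E

Final: 4.7964 Erlangs


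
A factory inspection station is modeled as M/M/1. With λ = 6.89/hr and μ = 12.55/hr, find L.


ρ = λ/μ = 6.89/12.55 = 0.5490
L = ρ/(1−ρ) = 0.5490/(1 − 0.5490) = 0.5490/0.4510 = 1.2173

Final: 1.2173


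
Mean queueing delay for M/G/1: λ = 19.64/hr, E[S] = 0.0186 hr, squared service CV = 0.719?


ρ = λ·E[S] = 19.64·0.0186 = 0.3653
E[S²] = E[S]²(1+C_s²) = 0.0186²·(1+0.719) = 0.0005947
Wq = λ·E[S²]/(2(1−ρ)) = 19.64·0.0005947/(2·0.6347) = 0.009201 hr

Final: 0.009201 hr


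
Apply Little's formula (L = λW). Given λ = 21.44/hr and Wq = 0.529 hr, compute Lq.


Lq = λWq = 21.44·0.529 = 11.3418

Final: 11.3418


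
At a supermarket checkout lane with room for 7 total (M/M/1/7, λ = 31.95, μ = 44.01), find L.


ρ = 31.95/44.01 = 0.7260
L = ρ[1 − (K+1)ρ^K + Kρ^(K+1)] / [(1−ρ)(1−ρ^(K+1))]
Numerator: 0.7260·(1 − 8·0.106276 + 7·0.077154) = 0.500822
Denominator: (0.2740)·(0.922846) = 0.252886
L = 0.500822/0.252886 = 1.9804

Final: 1.9804


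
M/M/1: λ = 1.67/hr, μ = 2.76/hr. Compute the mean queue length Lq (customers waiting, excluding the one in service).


ρ = 1.67/2.76 = 0.6051
Lq = ρ²/(1−ρ) = 0.3661/0.3949 = 0.9270

Final: 0.9270


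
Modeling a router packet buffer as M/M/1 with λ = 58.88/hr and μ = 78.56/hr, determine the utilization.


ρ = λ/μ = 58.88/78.56 = 0.7495

Final: 0.7495


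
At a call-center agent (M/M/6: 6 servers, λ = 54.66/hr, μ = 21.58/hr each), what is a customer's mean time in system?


a = 2.5329; ρ = 0.4222; P₀ = 0.078942
Lq = P₀·a^c·ρ/(c!(1−ρ)²) = 0.03660
Wq = Lq/λ = 0.03660/54.66 = 0.0006697 hr
W = Wq + 1/μ = 0.0006697 + 0.04634 = 0.04701 hr

Final: 0.04701 hr


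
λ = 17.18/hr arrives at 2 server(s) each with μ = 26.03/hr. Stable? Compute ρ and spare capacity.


Total capacity cμ = 2·26.03 = 52.06/hr
ρ = λ/(cμ) = 17.18/52.06 = 0.3300
Stable ⇔ ρ < 1: YES
Spare capacity = cμ − λ = 52.06 − 17.18 = 34.88/hr

Final: ρ = 0.3300; stable; margin = 34.88/hr


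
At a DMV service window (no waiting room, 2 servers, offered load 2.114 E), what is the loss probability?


B(c,a) = (a^c/c!) / Σ_{k=0}^{c} a^k/k!
a^2/2! = 2.234498
Σ terms (k=0..2): 1.00000 + 2.11400 + 2.23450 = 5.348498
B = 2.234498/5.348498 = 0.417780

Final: 0.417780


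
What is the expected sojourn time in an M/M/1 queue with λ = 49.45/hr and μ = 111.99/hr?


W = 1/(μ−λ) = 1/(111.99 − 49.45) = 1/62.54 = 0.01599 hr

Final: 0.01599 hr


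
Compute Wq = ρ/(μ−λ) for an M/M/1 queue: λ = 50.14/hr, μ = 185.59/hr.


ρ = 50.14/185.59 = 0.2702
Wq = ρ/(μ−λ) = 0.2702/(185.59 − 50.14) = 0.2702/135.45 = 0.001995 hr

Final: 0.001995 hr


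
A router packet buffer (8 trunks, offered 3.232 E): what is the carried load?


B(8,3.232) = 0.011729 (Erlang-B)
Carried load = a(1 − B) = 3.232·(1 − 0.011729) = 3.232·0.988271 = 3.1941 E

Final: 3.1941 Erlangs


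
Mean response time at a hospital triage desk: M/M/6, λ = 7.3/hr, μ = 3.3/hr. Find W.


a = 2.2121; ρ = 0.3687; P₀ = 0.109170
Lq = P₀·a^c·ρ/(c!(1−ρ)²) = 0.01644
Wq = Lq/λ = 0.01644/7.3 = 0.002251 hr
W = Wq + 1/μ = 0.002251 + 0.30303 = 0.30528 hr

Final: 0.30528 hr


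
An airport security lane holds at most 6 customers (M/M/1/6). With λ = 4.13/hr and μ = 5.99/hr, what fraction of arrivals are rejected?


ρ = λ/μ = 4.13/5.99 = 0.6895
P_K = (1−ρ)ρ^K/(1−ρ^(K+1)) = (0.3105·0.107433)/(1 − 0.074073)
= 0.033360/0.925927 = 0.036029

Final: 0.036029


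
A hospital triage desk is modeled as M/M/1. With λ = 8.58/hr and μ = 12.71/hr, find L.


ρ = λ/μ = 8.58/12.71 = 0.6751
L = ρ/(1−ρ) = 0.6751/(1 − 0.6751) = 0.6751/0.3249 = 2.0775

Final: 2.0775


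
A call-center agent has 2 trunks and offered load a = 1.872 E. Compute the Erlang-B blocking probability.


B(c,a) = (a^c/c!) / Σ_{k=0}^{c} a^k/k!
a^2/2! = 1.752192
Σ terms (k=0..2): 1.00000 + 1.87200 + 1.75219 = 4.624192
B = 1.752192/4.624192 = 0.378919

Final: 0.378919


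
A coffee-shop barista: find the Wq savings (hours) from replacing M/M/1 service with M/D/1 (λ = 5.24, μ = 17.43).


ρ = 5.24/17.43 = 0.3006
Wq(M/M/1) = ρ/(μ−λ) = 0.3006/12.19 = 0.02466 hr
Wq(M/D/1) = ρ/(2(μ−λ)) = 0.01233 hr
Savings = 0.02466 − 0.01233 = 0.01233 hr

Final: 0.01233 hr


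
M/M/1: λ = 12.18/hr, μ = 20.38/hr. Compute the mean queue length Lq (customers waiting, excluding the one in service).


ρ = 12.18/20.38 = 0.5976
Lq = ρ²/(1−ρ) = 0.3572/0.4024 = 0.8877

Final: 0.8877


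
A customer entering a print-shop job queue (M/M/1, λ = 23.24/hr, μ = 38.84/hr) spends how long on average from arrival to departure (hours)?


W = 1/(μ−λ) = 1/(38.84 − 23.24) = 1/15.60 = 0.06410 hr

Final: 0.06410 hr


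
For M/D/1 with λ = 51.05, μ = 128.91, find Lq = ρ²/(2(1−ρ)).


ρ = 51.05/128.91 = 0.3960
M/D/1: Lq = ρ²/(2(1−ρ)) = 0.1568/(2·0.6040) = 0.12983

Final: 0.12983


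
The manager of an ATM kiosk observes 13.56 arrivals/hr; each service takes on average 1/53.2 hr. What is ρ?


ρ = λ/μ = 13.56/53.2 = 0.2549

Final: 0.2549


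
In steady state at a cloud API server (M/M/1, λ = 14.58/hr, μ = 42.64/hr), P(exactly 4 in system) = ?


ρ = 14.58/42.64 = 0.3419
P_n = (1−ρ)·ρ^n = (1 − 0.3419)·0.3419^4 = 0.6581·0.013670 = 0.008996

Final: 0.008996


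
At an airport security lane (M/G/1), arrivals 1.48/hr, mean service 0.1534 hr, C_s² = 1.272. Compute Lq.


ρ = λ·E[S] = 1.48·0.1534 = 0.2270
Lq = ρ²(1+C_s²)/(2(1−ρ)) = 0.05154·(1+1.272)/(2·0.7730)
= 0.05154·2.2720/1.5459 = 0.07575

Final: 0.07575


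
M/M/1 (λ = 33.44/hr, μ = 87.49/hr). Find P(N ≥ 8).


ρ = 33.44/87.49 = 0.3822
P(N ≥ n) = ρ^n = 0.3822^8 = 0.0004555

Final: 0.0004555


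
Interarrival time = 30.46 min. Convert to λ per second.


λ = 1/(interarrival time) in consistent units.
1 second = 0.0166667 min, so λ = 0.0166667/30.46 = 0.0005472 per second

Final: 0.0005472 /sec


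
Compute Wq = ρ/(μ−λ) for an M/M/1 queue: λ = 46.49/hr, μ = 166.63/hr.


ρ = 46.49/166.63 = 0.2790
Wq = ρ/(μ−λ) = 0.2790/(166.63 − 46.49) = 0.2790/120.14 = 0.002322 hr

Final: 0.002322 hr


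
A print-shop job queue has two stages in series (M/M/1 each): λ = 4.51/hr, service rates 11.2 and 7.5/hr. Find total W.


Each node sees arrival rate λ = 4.51/hr (tandem ⇒ throughput preserved).
W₁ = 1/(μ₁−λ) = 1/(11.2−4.51) = 0.14948 hr
W₂ = 1/(μ₂−λ) = 1/(7.5−4.51) = 0.33445 hr
W_total = W₁ + W₂ = 0.14948 + 0.33445 = 0.48392 hr

Final: 0.48392 hr


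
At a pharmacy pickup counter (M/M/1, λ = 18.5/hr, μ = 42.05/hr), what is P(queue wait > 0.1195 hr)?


ρ = 18.5/42.05 = 0.4400
P(Wq > t) = ρ·e^{−(μ−λ)t} = 0.4400·e^{−2.8142}
= 0.4400·0.059951 = 0.026376

Final: 0.026376


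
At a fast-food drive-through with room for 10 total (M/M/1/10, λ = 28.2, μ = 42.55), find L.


ρ = 28.2/42.55 = 0.6627
L = ρ[1 − (K+1)ρ^K + Kρ^(K+1)] / [(1−ρ)(1−ρ^(K+1))]
Numerator: 0.6627·(1 − 11·0.016349 + 10·0.010835) = 0.615372
Denominator: (0.3373)·(0.989165) = 0.333596
L = 0.615372/0.333596 = 1.8447

Final: 1.8447


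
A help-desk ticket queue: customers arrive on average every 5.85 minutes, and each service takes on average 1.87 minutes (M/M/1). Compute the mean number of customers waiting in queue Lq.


λ = 60/5.85 = 10.2564 /hr
μ = 60/1.87 = 32.0856 /hr
ρ = λ/μ = 10.2564/32.0856 = 0.3197
Lq = ρ²/(1−ρ) = 0.1022/0.6803 = 0.1502

Final: 0.1502


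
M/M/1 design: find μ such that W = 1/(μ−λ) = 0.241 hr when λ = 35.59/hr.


W = 1/(μ−λ) ⇒ μ − λ = 1/W = 1/0.241 = 4.1494
μ = λ + 1/W = 35.59 + 4.1494 = 39.7394 per hr

Final: 39.7394 /hr


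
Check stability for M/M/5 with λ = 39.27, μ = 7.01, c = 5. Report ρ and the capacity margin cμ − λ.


Total capacity cμ = 5·7.01 = 35.05/hr
ρ = λ/(cμ) = 39.27/35.05 = 1.1204
Stable ⇔ ρ < 1: NO
Spare capacity = cμ − λ = 35.05 − 39.27 = -4.22/hr

Final: ρ = 1.1204; unstable; margin = -4.22/hr


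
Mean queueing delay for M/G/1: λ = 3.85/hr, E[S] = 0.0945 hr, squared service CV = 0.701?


ρ = λ·E[S] = 3.85·0.0945 = 0.3638
E[S²] = E[S]²(1+C_s²) = 0.0945²·(1+0.701) = 0.015190
Wq = λ·E[S²]/(2(1−ρ)) = 3.85·0.015190/(2·0.6362) = 0.04596 hr

Final: 0.04596 hr


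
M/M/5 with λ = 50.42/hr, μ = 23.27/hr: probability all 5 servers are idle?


a = λ/μ = 50.42/23.27 = 2.1667; ρ = a/c = 0.4333
Σ_{k=0}^{4} a^k/k! (terms k=0..4) = 1.00000 + 2.16674 + 2.34738 + 1.69538 + 0.91836 = 8.12786
Tail: a^5/(5!(1−ρ)) = 47.75648/(120·0.5667) = 0.70232
P₀ = 1/(8.12786 + 0.70232) = 1/8.83018 = 0.113248

Final: 0.113248


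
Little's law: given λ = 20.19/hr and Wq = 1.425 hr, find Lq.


Lq = λWq = 20.19·1.425 = 28.7708

Final: 28.7708


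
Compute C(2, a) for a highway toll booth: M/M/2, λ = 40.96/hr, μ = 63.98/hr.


a = λ/μ = 0.6402; ρ = a/2 = 0.3201
P₀ = 0.515037 (from M/M/c formula)
C(c,a) = [a^c/(c!(1−ρ))]·P₀ = [0.40986/(2·0.6799)]·0.515037
= 0.30141·0.515037 = 0.155237

Final: 0.155237


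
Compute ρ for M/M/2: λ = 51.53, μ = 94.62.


ρ = λ/(cμ) = 51.53/(2·94.62) = 51.53/189.24 = 0.2723

Final: 0.2723


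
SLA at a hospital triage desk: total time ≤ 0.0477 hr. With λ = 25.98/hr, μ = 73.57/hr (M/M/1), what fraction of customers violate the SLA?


W ~ Exponential(μ−λ) for M/M/1.
μ − λ = 73.57 − 25.98 = 47.5900
P(W > t) = e^{−(μ−λ)t} = e^{−2.2700} = 0.103308

Final: 0.103308


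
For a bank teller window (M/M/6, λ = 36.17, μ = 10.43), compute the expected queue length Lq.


a = λ/μ = 3.4679; ρ = a/6 = 0.5780
P₀ = 0.029974
Lq = P₀·a^c·ρ / (c!·(1−ρ)²) = 0.029974·1739.34287·0.5780/(720·0.17810)
= 0.23499

Final: 0.23499


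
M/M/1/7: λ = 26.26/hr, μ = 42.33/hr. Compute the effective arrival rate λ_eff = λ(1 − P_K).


ρ = 0.6204; P_K = (1−ρ)ρ^7/(1−ρ^8) = 0.013725
λ_eff = λ(1 − P_K) = 26.26·(1 − 0.013725) = 26.26·0.986275 = 25.8996 /hr

Final: 25.8996 /hr


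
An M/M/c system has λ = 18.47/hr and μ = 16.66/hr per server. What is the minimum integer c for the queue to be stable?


Stability requires cμ > λ ⇔ c > λ/μ.
λ/μ = 18.47/16.66 = 1.1086
Minimum integer c = ⌊1.1086⌋ + 1 = 2
Check: 2·16.66 = 33.32 > 18.47, while 1·16.66 = 16.66 ≤ 18.47

Final: 2 servers


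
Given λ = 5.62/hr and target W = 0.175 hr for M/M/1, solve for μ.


W = 1/(μ−λ) ⇒ μ − λ = 1/W = 1/0.175 = 5.7143
μ = λ + 1/W = 5.62 + 5.7143 = 11.3343 per hr

Final: 11.3343 /hr


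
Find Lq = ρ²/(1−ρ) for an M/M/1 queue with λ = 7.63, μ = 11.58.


ρ = 7.63/11.58 = 0.6589
Lq = ρ²/(1−ρ) = 0.4341/0.3411 = 1.2728

Final: 1.2728


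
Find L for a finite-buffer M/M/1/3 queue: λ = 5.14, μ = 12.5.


ρ = 5.14/12.5 = 0.4112
L = ρ[1 − (K+1)ρ^K + Kρ^(K+1)] / [(1−ρ)(1−ρ^(K+1))]
Numerator: 0.4112·(1 − 4·0.069528 + 3·0.028590) = 0.332109
Denominator: (0.5888)·(0.971410) = 0.571966
L = 0.332109/0.571966 = 0.5806

Final: 0.5806


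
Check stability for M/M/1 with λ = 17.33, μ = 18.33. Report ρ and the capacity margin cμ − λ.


Total capacity cμ = 1·18.33 = 18.33/hr
ρ = λ/(cμ) = 17.33/18.33 = 0.9454
Stable ⇔ ρ < 1: YES
Spare capacity = cμ − λ = 18.33 − 17.33 = 1.00/hr

Final: ρ = 0.9454; stable; margin = 1.00/hr


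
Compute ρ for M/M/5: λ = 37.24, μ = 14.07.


ρ = λ/(cμ) = 37.24/(5·14.07) = 37.24/70.35 = 0.5294

Final: 0.5294


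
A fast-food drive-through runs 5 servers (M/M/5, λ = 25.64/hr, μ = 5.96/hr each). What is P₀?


a = λ/μ = 25.64/5.96 = 4.3020; ρ = a/c = 0.8604
Σ_{k=0}^{4} a^k/k! (terms k=0..4) = 1.00000 + 4.30201 + 9.25366 + 13.26979 + 14.27170 = 42.09717
Tail: a^5/(5!(1−ρ)) = 1473.52940/(120·0.1396) = 87.96309
P₀ = 1/(42.09717 + 87.96309) = 1/130.06026 = 0.007689

Final: 0.007689


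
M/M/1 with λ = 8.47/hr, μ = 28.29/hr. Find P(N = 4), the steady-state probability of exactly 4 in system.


ρ = 8.47/28.29 = 0.2994
P_n = (1−ρ)·ρ^n = (1 − 0.2994)·0.2994^4 = 0.7006·0.008035 = 0.005630

Final: 0.005630


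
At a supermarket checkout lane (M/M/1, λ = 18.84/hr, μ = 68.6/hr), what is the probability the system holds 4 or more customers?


ρ = 18.84/68.6 = 0.2746
P(N ≥ n) = ρ^n = 0.2746^4 = 0.005689

Final: 0.005689


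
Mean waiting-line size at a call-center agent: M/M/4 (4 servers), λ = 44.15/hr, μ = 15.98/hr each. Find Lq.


a = λ/μ = 2.7628; ρ = a/4 = 0.6907
P₀ = 0.052788
Lq = P₀·a^c·ρ / (c!·(1−ρ)²) = 0.052788·58.26607·0.6907/(24·0.09566)
= 0.92532

Final: 0.92532
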